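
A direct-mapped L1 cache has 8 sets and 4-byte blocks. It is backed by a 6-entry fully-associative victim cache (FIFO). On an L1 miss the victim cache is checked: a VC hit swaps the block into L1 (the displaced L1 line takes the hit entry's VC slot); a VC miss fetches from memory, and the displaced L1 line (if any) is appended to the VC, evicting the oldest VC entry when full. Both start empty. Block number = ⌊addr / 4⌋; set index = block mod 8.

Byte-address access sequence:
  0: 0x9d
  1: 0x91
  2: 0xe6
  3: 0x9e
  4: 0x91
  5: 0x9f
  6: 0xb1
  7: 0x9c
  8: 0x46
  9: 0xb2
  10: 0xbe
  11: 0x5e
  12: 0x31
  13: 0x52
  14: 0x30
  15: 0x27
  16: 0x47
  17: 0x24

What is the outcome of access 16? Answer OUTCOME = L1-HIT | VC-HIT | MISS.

#0 0x9d→b39/s7 MISS; vc=[]
#1 0x91→b36/s4 MISS; vc=[]
#2 0xe6→b57/s1 MISS; vc=[]
#3 0x9e→b39/s7 L1-HIT; vc=[]
#4 0x91→b36/s4 L1-HIT; vc=[]
#5 0x9f→b39/s7 L1-HIT; vc=[]
#6 0xb1→b44/s4 MISS; vc=[36]
#7 0x9c→b39/s7 L1-HIT; vc=[36]
#8 0x46→b17/s1 MISS; vc=[36,57]
#9 0xb2→b44/s4 L1-HIT; vc=[36,57]
#10 0xbe→b47/s7 MISS; vc=[36,57,39]
#11 0x5e→b23/s7 MISS; vc=[36,57,39,47]
#12 0x31→b12/s4 MISS; vc=[36,57,39,47,44]
#13 0x52→b20/s4 MISS; vc=[36,57,39,47,44,12]
#14 0x30→b12/s4 VC-HIT; vc=[36,57,39,47,44,20]
#15 0x27→b9/s1 MISS; vc=[57,39,47,44,20,17]
#16 0x47→b17/s1 VC-HIT; vc=[57,39,47,44,20,9]
#17 0x24→b9/s1 VC-HIT; vc=[57,39,47,44,20,17]

OUTCOME = VC-HIT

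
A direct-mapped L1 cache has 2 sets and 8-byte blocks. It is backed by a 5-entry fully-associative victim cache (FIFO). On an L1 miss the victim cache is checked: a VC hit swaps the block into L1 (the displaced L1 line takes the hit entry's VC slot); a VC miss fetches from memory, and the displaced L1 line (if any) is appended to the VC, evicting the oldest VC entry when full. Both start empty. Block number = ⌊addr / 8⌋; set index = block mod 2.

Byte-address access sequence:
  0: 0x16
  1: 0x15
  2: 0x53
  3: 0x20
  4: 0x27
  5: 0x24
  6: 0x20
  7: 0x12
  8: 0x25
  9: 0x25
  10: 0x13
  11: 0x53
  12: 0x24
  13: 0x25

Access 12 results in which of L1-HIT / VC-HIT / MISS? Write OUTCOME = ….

OUTCOME = VC-HIT

#0 0x16→b2/s0 MISS; vc=[]
#1 0x15→b2/s0 L1-HIT; vc=[]
#2 0x53→b10/s0 MISS; vc=[2]
#3 0x20→b4/s0 MISS; vc=[2,10]
#4 0x27→b4/s0 L1-HIT; vc=[2,10]
#5 0x24→b4/s0 L1-HIT; vc=[2,10]
#6 0x20→b4/s0 L1-HIT; vc=[2,10]
#7 0x12→b2/s0 VC-HIT; vc=[4,10]
#8 0x25→b4/s0 VC-HIT; vc=[2,10]
#9 0x25→b4/s0 L1-HIT; vc=[2,10]
#10 0x13→b2/s0 VC-HIT; vc=[4,10]
#11 0x53→b10/s0 VC-HIT; vc=[4,2]
#12 0x24→b4/s0 VC-HIT; vc=[10,2]
#13 0x25→b4/s0 L1-HIT; vc=[10,2]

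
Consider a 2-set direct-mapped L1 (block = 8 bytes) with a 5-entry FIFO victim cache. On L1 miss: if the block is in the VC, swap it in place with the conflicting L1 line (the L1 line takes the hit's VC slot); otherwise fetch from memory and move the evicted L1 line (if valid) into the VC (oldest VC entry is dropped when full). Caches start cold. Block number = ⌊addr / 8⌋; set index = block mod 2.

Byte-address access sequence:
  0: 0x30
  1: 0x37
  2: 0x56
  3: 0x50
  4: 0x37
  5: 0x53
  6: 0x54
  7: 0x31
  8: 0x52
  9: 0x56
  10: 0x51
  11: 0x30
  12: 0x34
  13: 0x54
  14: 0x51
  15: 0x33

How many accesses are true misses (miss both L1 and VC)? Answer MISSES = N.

#0 0x30→b6/s0 MISS; vc=[]
#1 0x37→b6/s0 L1-HIT; vc=[]
#2 0x56→b10/s0 MISS; vc=[6]
#3 0x50→b10/s0 L1-HIT; vc=[6]
#4 0x37→b6/s0 VC-HIT; vc=[10]
#5 0x53→b10/s0 VC-HIT; vc=[6]
#6 0x54→b10/s0 L1-HIT; vc=[6]
#7 0x31→b6/s0 VC-HIT; vc=[10]
#8 0x52→b10/s0 VC-HIT; vc=[6]
#9 0x56→b10/s0 L1-HIT; vc=[6]
#10 0x51→b10/s0 L1-HIT; vc=[6]
#11 0x30→b6/s0 VC-HIT; vc=[10]
#12 0x34→b6/s0 L1-HIT; vc=[10]
#13 0x54→b10/s0 VC-HIT; vc=[6]
#14 0x51→b10/s0 L1-HIT; vc=[6]
#15 0x33→b6/s0 VC-HIT; vc=[10]

MISSES = 2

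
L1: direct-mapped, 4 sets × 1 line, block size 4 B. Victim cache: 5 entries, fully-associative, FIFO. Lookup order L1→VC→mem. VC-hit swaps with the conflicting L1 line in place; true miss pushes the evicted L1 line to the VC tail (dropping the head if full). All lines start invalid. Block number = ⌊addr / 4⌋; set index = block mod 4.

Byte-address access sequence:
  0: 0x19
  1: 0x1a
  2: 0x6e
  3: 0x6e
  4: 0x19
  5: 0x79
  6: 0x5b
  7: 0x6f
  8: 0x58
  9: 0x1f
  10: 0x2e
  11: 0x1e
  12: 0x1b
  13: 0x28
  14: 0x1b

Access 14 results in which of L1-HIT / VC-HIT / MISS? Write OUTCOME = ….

#0 0x19→b6/s2 MISS; vc=[]
#1 0x1a→b6/s2 L1-HIT; vc=[]
#2 0x6e→b27/s3 MISS; vc=[]
#3 0x6e→b27/s3 L1-HIT; vc=[]
#4 0x19→b6/s2 L1-HIT; vc=[]
#5 0x79→b30/s2 MISS; vc=[6]
#6 0x5b→b22/s2 MISS; vc=[6,30]
#7 0x6f→b27/s3 L1-HIT; vc=[6,30]
#8 0x58→b22/s2 L1-HIT; vc=[6,30]
#9 0x1f→b7/s3 MISS; vc=[6,30,27]
#10 0x2e→b11/s3 MISS; vc=[6,30,27,7]
#11 0x1e→b7/s3 VC-HIT; vc=[6,30,27,11]
#12 0x1b→b6/s2 VC-HIT; vc=[22,30,27,11]
#13 0x28→b10/s2 MISS; vc=[22,30,27,11,6]
#14 0x1b→b6/s2 VC-HIT; vc=[22,30,27,11,10]

OUTCOME = VC-HIT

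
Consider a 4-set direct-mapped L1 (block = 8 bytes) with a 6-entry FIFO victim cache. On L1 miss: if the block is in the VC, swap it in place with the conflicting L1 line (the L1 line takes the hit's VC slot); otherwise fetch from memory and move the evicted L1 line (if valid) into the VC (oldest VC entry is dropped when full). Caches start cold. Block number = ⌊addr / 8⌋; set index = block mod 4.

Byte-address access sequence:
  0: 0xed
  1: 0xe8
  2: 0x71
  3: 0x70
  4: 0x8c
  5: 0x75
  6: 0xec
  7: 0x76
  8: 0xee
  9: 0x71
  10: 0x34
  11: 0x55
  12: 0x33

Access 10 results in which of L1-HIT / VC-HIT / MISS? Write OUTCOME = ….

OUTCOME = MISS

  [0] addr=0xed blk=29 s=1: MISS | VC []
  [1] addr=0xe8 blk=29 s=1: L1-HIT | VC []
  [2] addr=0x71 blk=14 s=2: MISS | VC []
  [3] addr=0x70 blk=14 s=2: L1-HIT | VC []
  [4] addr=0x8c blk=17 s=1: MISS | VC [29]
  [5] addr=0x75 blk=14 s=2: L1-HIT | VC [29]
  [6] addr=0xec blk=29 s=1: VC-HIT | VC [17]
  [7] addr=0x76 blk=14 s=2: L1-HIT | VC [17]
  [8] addr=0xee blk=29 s=1: L1-HIT | VC [17]
  [9] addr=0x71 blk=14 s=2: L1-HIT | VC [17]
  [10] addr=0x34 blk=6 s=2: MISS | VC [17, 14]
  [11] addr=0x55 blk=10 s=2: MISS | VC [17, 14, 6]
  [12] addr=0x33 blk=6 s=2: VC-HIT | VC [17, 14, 10]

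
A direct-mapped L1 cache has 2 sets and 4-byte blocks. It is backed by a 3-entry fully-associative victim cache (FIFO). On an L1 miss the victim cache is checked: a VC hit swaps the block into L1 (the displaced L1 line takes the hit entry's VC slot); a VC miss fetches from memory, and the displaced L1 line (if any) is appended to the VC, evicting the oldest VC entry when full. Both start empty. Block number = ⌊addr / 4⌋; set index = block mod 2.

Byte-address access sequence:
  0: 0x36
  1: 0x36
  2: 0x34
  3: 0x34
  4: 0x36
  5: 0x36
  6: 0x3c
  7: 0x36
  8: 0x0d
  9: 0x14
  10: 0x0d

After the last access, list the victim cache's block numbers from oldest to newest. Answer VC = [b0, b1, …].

VC = [15, 13, 5]

#0 0x36→b13/s1 MISS; vc=[]
#1 0x36→b13/s1 L1-HIT; vc=[]
#2 0x34→b13/s1 L1-HIT; vc=[]
#3 0x34→b13/s1 L1-HIT; vc=[]
#4 0x36→b13/s1 L1-HIT; vc=[]
#5 0x36→b13/s1 L1-HIT; vc=[]
#6 0x3c→b15/s1 MISS; vc=[13]
#7 0x36→b13/s1 VC-HIT; vc=[15]
#8 0xd→b3/s1 MISS; vc=[15,13]
#9 0x14→b5/s1 MISS; vc=[15,13,3]
#10 0xd→b3/s1 VC-HIT; vc=[15,13,5]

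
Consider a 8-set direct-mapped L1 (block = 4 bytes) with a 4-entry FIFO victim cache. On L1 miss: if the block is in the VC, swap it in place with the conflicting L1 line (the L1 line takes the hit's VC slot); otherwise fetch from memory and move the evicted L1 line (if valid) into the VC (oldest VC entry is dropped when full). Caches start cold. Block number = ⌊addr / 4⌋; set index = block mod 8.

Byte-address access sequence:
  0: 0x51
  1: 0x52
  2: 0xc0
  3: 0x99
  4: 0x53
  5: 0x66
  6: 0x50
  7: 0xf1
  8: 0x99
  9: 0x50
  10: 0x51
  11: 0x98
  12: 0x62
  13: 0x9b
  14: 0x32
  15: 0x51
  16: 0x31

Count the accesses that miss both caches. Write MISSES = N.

MISSES = 7

0: 0x51 (blk 20, set 4) → MISS  vc=[]
1: 0x52 (blk 20, set 4) → L1-HIT  vc=[]
2: 0xc0 (blk 48, set 0) → MISS  vc=[]
3: 0x99 (blk 38, set 6) → MISS  vc=[]
4: 0x53 (blk 20, set 4) → L1-HIT  vc=[]
5: 0x66 (blk 25, set 1) → MISS  vc=[]
6: 0x50 (blk 20, set 4) → L1-HIT  vc=[]
7: 0xf1 (blk 60, set 4) → MISS  vc=[20]
8: 0x99 (blk 38, set 6) → L1-HIT  vc=[20]
9: 0x50 (blk 20, set 4) → VC-HIT  vc=[60]
10: 0x51 (blk 20, set 4) → L1-HIT  vc=[60]
11: 0x98 (blk 38, set 6) → L1-HIT  vc=[60]
12: 0x62 (blk 24, set 0) → MISS  vc=[60, 48]
13: 0x9b (blk 38, set 6) → L1-HIT  vc=[60, 48]
14: 0x32 (blk 12, set 4) → MISS  vc=[60, 48, 20]
15: 0x51 (blk 20, set 4) → VC-HIT  vc=[60, 48, 12]
16: 0x31 (blk 12, set 4) → VC-HIT  vc=[60, 48, 20]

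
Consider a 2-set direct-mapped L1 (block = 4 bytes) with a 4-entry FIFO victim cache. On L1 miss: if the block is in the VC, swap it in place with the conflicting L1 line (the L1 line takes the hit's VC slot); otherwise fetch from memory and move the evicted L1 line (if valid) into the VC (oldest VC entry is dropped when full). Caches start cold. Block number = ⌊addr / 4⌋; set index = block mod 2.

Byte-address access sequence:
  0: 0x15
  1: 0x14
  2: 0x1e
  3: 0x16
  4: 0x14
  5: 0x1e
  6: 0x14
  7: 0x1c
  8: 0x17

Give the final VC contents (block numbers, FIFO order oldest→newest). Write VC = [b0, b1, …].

0: 0x15 (blk 5, set 1) → MISS  vc=[]
1: 0x14 (blk 5, set 1) → L1-HIT  vc=[]
2: 0x1e (blk 7, set 1) → MISS  vc=[5]
3: 0x16 (blk 5, set 1) → VC-HIT  vc=[7]
4: 0x14 (blk 5, set 1) → L1-HIT  vc=[7]
5: 0x1e (blk 7, set 1) → VC-HIT  vc=[5]
6: 0x14 (blk 5, set 1) → VC-HIT  vc=[7]
7: 0x1c (blk 7, set 1) → VC-HIT  vc=[5]
8: 0x17 (blk 5, set 1) → VC-HIT  vc=[7]

VC = [7]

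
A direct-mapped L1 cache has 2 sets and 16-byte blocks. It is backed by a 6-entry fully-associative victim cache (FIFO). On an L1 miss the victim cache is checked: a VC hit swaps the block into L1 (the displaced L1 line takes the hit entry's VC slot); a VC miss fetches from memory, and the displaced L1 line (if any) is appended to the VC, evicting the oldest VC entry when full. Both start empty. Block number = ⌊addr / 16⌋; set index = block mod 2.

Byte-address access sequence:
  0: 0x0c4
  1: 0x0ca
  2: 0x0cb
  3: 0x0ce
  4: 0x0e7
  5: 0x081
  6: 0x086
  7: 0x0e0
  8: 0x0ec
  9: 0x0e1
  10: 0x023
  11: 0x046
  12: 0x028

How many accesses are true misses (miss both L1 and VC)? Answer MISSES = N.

MISSES = 5

#0 0xc4→b12/s0 MISS; vc=[]
#1 0xca→b12/s0 L1-HIT; vc=[]
#2 0xcb→b12/s0 L1-HIT; vc=[]
#3 0xce→b12/s0 L1-HIT; vc=[]
#4 0xe7→b14/s0 MISS; vc=[12]
#5 0x81→b8/s0 MISS; vc=[12,14]
#6 0x86→b8/s0 L1-HIT; vc=[12,14]
#7 0xe0→b14/s0 VC-HIT; vc=[12,8]
#8 0xec→b14/s0 L1-HIT; vc=[12,8]
#9 0xe1→b14/s0 L1-HIT; vc=[12,8]
#10 0x23→b2/s0 MISS; vc=[12,8,14]
#11 0x46→b4/s0 MISS; vc=[12,8,14,2]
#12 0x28→b2/s0 VC-HIT; vc=[12,8,14,4]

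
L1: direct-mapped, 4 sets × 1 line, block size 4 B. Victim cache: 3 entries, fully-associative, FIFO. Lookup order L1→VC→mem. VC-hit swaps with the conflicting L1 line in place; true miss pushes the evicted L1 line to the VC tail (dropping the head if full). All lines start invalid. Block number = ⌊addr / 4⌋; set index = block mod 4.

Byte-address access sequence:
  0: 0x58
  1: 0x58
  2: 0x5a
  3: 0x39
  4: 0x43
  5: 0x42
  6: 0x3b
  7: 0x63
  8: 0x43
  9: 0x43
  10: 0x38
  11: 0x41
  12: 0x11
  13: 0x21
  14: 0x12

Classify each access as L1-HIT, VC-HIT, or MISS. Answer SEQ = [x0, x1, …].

  [0] addr=0x58 blk=22 s=2: MISS | VC []
  [1] addr=0x58 blk=22 s=2: L1-HIT | VC []
  [2] addr=0x5a blk=22 s=2: L1-HIT | VC []
  [3] addr=0x39 blk=14 s=2: MISS | VC [22]
  [4] addr=0x43 blk=16 s=0: MISS | VC [22]
  [5] addr=0x42 blk=16 s=0: L1-HIT | VC [22]
  [6] addr=0x3b blk=14 s=2: L1-HIT | VC [22]
  [7] addr=0x63 blk=24 s=0: MISS | VC [22, 16]
  [8] addr=0x43 blk=16 s=0: VC-HIT | VC [22, 24]
  [9] addr=0x43 blk=16 s=0: L1-HIT | VC [22, 24]
  [10] addr=0x38 blk=14 s=2: L1-HIT | VC [22, 24]
  [11] addr=0x41 blk=16 s=0: L1-HIT | VC [22, 24]
  [12] addr=0x11 blk=4 s=0: MISS | VC [22, 24, 16]
  [13] addr=0x21 blk=8 s=0: MISS | VC [24, 16, 4]
  [14] addr=0x12 blk=4 s=0: VC-HIT | VC [24, 16, 8]

SEQ = [MISS, L1-HIT, L1-HIT, MISS, MISS, L1-HIT, L1-HIT, MISS, VC-HIT, L1-HIT, L1-HIT, L1-HIT, MISS, MISS, VC-HIT]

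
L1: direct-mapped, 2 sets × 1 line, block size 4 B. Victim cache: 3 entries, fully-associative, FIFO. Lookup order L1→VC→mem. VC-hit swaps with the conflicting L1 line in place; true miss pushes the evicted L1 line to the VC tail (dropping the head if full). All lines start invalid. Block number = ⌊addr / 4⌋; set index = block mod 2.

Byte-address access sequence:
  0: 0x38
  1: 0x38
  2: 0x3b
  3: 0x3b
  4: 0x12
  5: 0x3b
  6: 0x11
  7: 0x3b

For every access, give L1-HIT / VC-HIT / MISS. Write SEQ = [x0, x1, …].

SEQ = [MISS, L1-HIT, L1-HIT, L1-HIT, MISS, VC-HIT, VC-HIT, VC-HIT]

  [0] addr=0x38 blk=14 s=0: MISS | VC []
  [1] addr=0x38 blk=14 s=0: L1-HIT | VC []
  [2] addr=0x3b blk=14 s=0: L1-HIT | VC []
  [3] addr=0x3b blk=14 s=0: L1-HIT | VC []
  [4] addr=0x12 blk=4 s=0: MISS | VC [14]
  [5] addr=0x3b blk=14 s=0: VC-HIT | VC [4]
  [6] addr=0x11 blk=4 s=0: VC-HIT | VC [14]
  [7] addr=0x3b blk=14 s=0: VC-HIT | VC [4]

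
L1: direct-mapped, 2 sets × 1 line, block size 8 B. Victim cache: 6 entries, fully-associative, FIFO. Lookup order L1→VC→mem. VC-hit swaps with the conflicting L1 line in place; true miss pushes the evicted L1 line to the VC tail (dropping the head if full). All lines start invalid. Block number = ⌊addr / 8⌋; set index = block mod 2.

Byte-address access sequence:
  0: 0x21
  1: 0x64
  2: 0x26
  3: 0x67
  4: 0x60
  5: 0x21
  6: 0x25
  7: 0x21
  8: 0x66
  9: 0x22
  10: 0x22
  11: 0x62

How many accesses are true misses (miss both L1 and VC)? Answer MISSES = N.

#0 0x21→b4/s0 MISS; vc=[]
#1 0x64→b12/s0 MISS; vc=[4]
#2 0x26→b4/s0 VC-HIT; vc=[12]
#3 0x67→b12/s0 VC-HIT; vc=[4]
#4 0x60→b12/s0 L1-HIT; vc=[4]
#5 0x21→b4/s0 VC-HIT; vc=[12]
#6 0x25→b4/s0 L1-HIT; vc=[12]
#7 0x21→b4/s0 L1-HIT; vc=[12]
#8 0x66→b12/s0 VC-HIT; vc=[4]
#9 0x22→b4/s0 VC-HIT; vc=[12]
#10 0x22→b4/s0 L1-HIT; vc=[12]
#11 0x62→b12/s0 VC-HIT; vc=[4]

MISSES = 2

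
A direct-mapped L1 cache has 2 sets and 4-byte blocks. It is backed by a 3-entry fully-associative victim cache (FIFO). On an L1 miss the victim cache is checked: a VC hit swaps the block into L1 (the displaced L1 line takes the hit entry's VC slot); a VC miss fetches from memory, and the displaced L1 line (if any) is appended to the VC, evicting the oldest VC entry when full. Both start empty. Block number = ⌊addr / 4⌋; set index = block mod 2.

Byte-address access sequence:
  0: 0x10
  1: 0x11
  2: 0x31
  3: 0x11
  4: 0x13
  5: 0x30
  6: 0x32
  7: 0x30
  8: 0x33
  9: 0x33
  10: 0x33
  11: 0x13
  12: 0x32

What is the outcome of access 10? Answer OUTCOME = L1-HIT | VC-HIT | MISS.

  [0] addr=0x10 blk=4 s=0: MISS | VC []
  [1] addr=0x11 blk=4 s=0: L1-HIT | VC []
  [2] addr=0x31 blk=12 s=0: MISS | VC [4]
  [3] addr=0x11 blk=4 s=0: VC-HIT | VC [12]
  [4] addr=0x13 blk=4 s=0: L1-HIT | VC [12]
  [5] addr=0x30 blk=12 s=0: VC-HIT | VC [4]
  [6] addr=0x32 blk=12 s=0: L1-HIT | VC [4]
  [7] addr=0x30 blk=12 s=0: L1-HIT | VC [4]
  [8] addr=0x33 blk=12 s=0: L1-HIT | VC [4]
  [9] addr=0x33 blk=12 s=0: L1-HIT | VC [4]
  [10] addr=0x33 blk=12 s=0: L1-HIT | VC [4]
  [11] addr=0x13 blk=4 s=0: VC-HIT | VC [12]
  [12] addr=0x32 blk=12 s=0: VC-HIT | VC [4]

OUTCOME = L1-HIT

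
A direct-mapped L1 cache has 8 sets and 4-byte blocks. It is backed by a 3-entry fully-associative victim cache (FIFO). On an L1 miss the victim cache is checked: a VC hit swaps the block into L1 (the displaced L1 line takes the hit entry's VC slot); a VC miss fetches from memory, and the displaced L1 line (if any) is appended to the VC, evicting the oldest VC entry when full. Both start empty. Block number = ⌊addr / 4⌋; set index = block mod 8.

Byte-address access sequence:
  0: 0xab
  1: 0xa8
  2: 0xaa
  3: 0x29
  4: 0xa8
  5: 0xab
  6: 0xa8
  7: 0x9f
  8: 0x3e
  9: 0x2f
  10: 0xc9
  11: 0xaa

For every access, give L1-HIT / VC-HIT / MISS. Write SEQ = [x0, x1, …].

SEQ = [MISS, L1-HIT, L1-HIT, MISS, VC-HIT, L1-HIT, L1-HIT, MISS, MISS, MISS, MISS, VC-HIT]

#0 0xab→b42/s2 MISS; vc=[]
#1 0xa8→b42/s2 L1-HIT; vc=[]
#2 0xaa→b42/s2 L1-HIT; vc=[]
#3 0x29→b10/s2 MISS; vc=[42]
#4 0xa8→b42/s2 VC-HIT; vc=[10]
#5 0xab→b42/s2 L1-HIT; vc=[10]
#6 0xa8→b42/s2 L1-HIT; vc=[10]
#7 0x9f→b39/s7 MISS; vc=[10]
#8 0x3e→b15/s7 MISS; vc=[10,39]
#9 0x2f→b11/s3 MISS; vc=[10,39]
#10 0xc9→b50/s2 MISS; vc=[10,39,42]
#11 0xaa→b42/s2 VC-HIT; vc=[10,39,50]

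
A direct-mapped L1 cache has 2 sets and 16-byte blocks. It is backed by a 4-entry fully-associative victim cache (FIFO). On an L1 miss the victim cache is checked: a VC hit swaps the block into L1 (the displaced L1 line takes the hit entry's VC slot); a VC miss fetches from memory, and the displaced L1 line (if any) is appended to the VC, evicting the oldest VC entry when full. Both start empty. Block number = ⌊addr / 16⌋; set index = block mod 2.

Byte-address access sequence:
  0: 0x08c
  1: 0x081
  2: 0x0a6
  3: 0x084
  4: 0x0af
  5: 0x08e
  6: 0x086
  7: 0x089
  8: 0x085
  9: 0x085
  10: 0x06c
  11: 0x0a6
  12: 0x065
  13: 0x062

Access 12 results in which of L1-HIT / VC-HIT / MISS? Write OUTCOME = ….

OUTCOME = VC-HIT

#0 0x8c→b8/s0 MISS; vc=[]
#1 0x81→b8/s0 L1-HIT; vc=[]
#2 0xa6→b10/s0 MISS; vc=[8]
#3 0x84→b8/s0 VC-HIT; vc=[10]
#4 0xaf→b10/s0 VC-HIT; vc=[8]
#5 0x8e→b8/s0 VC-HIT; vc=[10]
#6 0x86→b8/s0 L1-HIT; vc=[10]
#7 0x89→b8/s0 L1-HIT; vc=[10]
#8 0x85→b8/s0 L1-HIT; vc=[10]
#9 0x85→b8/s0 L1-HIT; vc=[10]
#10 0x6c→b6/s0 MISS; vc=[10,8]
#11 0xa6→b10/s0 VC-HIT; vc=[6,8]
#12 0x65→b6/s0 VC-HIT; vc=[10,8]
#13 0x62→b6/s0 L1-HIT; vc=[10,8]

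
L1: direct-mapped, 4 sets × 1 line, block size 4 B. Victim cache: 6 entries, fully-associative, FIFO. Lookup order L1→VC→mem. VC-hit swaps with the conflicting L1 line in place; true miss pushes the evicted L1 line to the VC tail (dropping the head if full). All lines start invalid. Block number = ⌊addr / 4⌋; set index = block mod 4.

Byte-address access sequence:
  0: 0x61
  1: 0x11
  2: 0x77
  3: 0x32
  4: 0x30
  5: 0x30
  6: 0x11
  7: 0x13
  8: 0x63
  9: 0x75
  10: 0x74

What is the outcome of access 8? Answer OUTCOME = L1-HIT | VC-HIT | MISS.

OUTCOME = VC-HIT

0: 0x61 (blk 24, set 0) → MISS  vc=[]
1: 0x11 (blk 4, set 0) → MISS  vc=[24]
2: 0x77 (blk 29, set 1) → MISS  vc=[24]
3: 0x32 (blk 12, set 0) → MISS  vc=[24, 4]
4: 0x30 (blk 12, set 0) → L1-HIT  vc=[24, 4]
5: 0x30 (blk 12, set 0) → L1-HIT  vc=[24, 4]
6: 0x11 (blk 4, set 0) → VC-HIT  vc=[24, 12]
7: 0x13 (blk 4, set 0) → L1-HIT  vc=[24, 12]
8: 0x63 (blk 24, set 0) → VC-HIT  vc=[4, 12]
9: 0x75 (blk 29, set 1) → L1-HIT  vc=[4, 12]
10: 0x74 (blk 29, set 1) → L1-HIT  vc=[4, 12]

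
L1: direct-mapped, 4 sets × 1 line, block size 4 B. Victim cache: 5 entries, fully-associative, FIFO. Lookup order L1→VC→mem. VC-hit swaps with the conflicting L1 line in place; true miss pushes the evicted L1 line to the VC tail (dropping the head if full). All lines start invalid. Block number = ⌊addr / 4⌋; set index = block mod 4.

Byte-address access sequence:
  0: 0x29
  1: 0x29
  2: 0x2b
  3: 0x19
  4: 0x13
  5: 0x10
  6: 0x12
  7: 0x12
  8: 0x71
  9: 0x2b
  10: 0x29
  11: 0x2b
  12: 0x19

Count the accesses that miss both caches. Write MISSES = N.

0: 0x29 (blk 10, set 2) → MISS  vc=[]
1: 0x29 (blk 10, set 2) → L1-HIT  vc=[]
2: 0x2b (blk 10, set 2) → L1-HIT  vc=[]
3: 0x19 (blk 6, set 2) → MISS  vc=[10]
4: 0x13 (blk 4, set 0) → MISS  vc=[10]
5: 0x10 (blk 4, set 0) → L1-HIT  vc=[10]
6: 0x12 (blk 4, set 0) → L1-HIT  vc=[10]
7: 0x12 (blk 4, set 0) → L1-HIT  vc=[10]
8: 0x71 (blk 28, set 0) → MISS  vc=[10, 4]
9: 0x2b (blk 10, set 2) → VC-HIT  vc=[6, 4]
10: 0x29 (blk 10, set 2) → L1-HIT  vc=[6, 4]
11: 0x2b (blk 10, set 2) → L1-HIT  vc=[6, 4]
12: 0x19 (blk 6, set 2) → VC-HIT  vc=[10, 4]

MISSES = 4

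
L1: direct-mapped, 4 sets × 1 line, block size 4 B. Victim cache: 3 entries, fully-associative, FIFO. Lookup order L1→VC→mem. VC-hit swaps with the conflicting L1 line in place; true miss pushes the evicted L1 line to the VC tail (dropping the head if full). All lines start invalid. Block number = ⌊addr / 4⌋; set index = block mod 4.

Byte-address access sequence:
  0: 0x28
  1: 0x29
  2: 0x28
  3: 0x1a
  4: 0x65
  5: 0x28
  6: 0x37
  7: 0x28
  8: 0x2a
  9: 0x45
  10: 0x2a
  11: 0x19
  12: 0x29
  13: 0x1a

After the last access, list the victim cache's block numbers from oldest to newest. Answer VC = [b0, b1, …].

#0 0x28→b10/s2 MISS; vc=[]
#1 0x29→b10/s2 L1-HIT; vc=[]
#2 0x28→b10/s2 L1-HIT; vc=[]
#3 0x1a→b6/s2 MISS; vc=[10]
#4 0x65→b25/s1 MISS; vc=[10]
#5 0x28→b10/s2 VC-HIT; vc=[6]
#6 0x37→b13/s1 MISS; vc=[6,25]
#7 0x28→b10/s2 L1-HIT; vc=[6,25]
#8 0x2a→b10/s2 L1-HIT; vc=[6,25]
#9 0x45→b17/s1 MISS; vc=[6,25,13]
#10 0x2a→b10/s2 L1-HIT; vc=[6,25,13]
#11 0x19→b6/s2 VC-HIT; vc=[10,25,13]
#12 0x29→b10/s2 VC-HIT; vc=[6,25,13]
#13 0x1a→b6/s2 VC-HIT; vc=[10,25,13]

VC = [10, 25, 13]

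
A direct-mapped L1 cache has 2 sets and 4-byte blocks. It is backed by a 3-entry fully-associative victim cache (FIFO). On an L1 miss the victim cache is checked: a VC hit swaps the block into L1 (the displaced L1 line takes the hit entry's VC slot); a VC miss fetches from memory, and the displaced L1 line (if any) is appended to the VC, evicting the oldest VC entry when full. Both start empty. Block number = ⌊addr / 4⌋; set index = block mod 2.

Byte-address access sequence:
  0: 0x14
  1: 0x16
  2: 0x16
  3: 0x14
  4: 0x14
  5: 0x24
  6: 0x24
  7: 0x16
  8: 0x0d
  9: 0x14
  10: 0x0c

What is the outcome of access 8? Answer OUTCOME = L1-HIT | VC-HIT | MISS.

OUTCOME = MISS

#0 0x14→b5/s1 MISS; vc=[]
#1 0x16→b5/s1 L1-HIT; vc=[]
#2 0x16→b5/s1 L1-HIT; vc=[]
#3 0x14→b5/s1 L1-HIT; vc=[]
#4 0x14→b5/s1 L1-HIT; vc=[]
#5 0x24→b9/s1 MISS; vc=[5]
#6 0x24→b9/s1 L1-HIT; vc=[5]
#7 0x16→b5/s1 VC-HIT; vc=[9]
#8 0xd→b3/s1 MISS; vc=[9,5]
#9 0x14→b5/s1 VC-HIT; vc=[9,3]
#10 0xc→b3/s1 VC-HIT; vc=[9,5]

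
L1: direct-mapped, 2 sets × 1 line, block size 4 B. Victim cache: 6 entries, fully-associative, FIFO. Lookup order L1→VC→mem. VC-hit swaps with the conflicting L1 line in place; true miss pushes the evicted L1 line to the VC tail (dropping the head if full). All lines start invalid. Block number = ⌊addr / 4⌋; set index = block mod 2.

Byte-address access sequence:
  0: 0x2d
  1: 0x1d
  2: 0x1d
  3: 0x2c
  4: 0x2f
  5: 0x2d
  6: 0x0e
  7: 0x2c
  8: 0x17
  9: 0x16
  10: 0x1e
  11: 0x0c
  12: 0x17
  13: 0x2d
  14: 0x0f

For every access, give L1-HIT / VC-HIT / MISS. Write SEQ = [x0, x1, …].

SEQ = [MISS, MISS, L1-HIT, VC-HIT, L1-HIT, L1-HIT, MISS, VC-HIT, MISS, L1-HIT, VC-HIT, VC-HIT, VC-HIT, VC-HIT, VC-HIT]

#0 0x2d→b11/s1 MISS; vc=[]
#1 0x1d→b7/s1 MISS; vc=[11]
#2 0x1d→b7/s1 L1-HIT; vc=[11]
#3 0x2c→b11/s1 VC-HIT; vc=[7]
#4 0x2f→b11/s1 L1-HIT; vc=[7]
#5 0x2d→b11/s1 L1-HIT; vc=[7]
#6 0xe→b3/s1 MISS; vc=[7,11]
#7 0x2c→b11/s1 VC-HIT; vc=[7,3]
#8 0x17→b5/s1 MISS; vc=[7,3,11]
#9 0x16→b5/s1 L1-HIT; vc=[7,3,11]
#10 0x1e→b7/s1 VC-HIT; vc=[5,3,11]
#11 0xc→b3/s1 VC-HIT; vc=[5,7,11]
#12 0x17→b5/s1 VC-HIT; vc=[3,7,11]
#13 0x2d→b11/s1 VC-HIT; vc=[3,7,5]
#14 0xf→b3/s1 VC-HIT; vc=[11,7,5]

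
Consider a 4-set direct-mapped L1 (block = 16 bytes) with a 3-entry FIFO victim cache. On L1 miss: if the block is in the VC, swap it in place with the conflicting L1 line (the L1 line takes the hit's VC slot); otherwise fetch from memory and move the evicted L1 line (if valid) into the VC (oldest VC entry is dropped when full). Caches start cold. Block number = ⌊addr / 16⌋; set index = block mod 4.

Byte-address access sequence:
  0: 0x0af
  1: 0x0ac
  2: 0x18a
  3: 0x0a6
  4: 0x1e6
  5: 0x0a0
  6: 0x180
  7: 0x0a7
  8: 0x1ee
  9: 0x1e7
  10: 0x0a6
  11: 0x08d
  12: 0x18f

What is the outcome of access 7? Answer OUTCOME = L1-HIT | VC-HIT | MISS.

0: 0xaf (blk 10, set 2) → MISS  vc=[]
1: 0xac (blk 10, set 2) → L1-HIT  vc=[]
2: 0x18a (blk 24, set 0) → MISS  vc=[]
3: 0xa6 (blk 10, set 2) → L1-HIT  vc=[]
4: 0x1e6 (blk 30, set 2) → MISS  vc=[10]
5: 0xa0 (blk 10, set 2) → VC-HIT  vc=[30]
6: 0x180 (blk 24, set 0) → L1-HIT  vc=[30]
7: 0xa7 (blk 10, set 2) → L1-HIT  vc=[30]
8: 0x1ee (blk 30, set 2) → VC-HIT  vc=[10]
9: 0x1e7 (blk 30, set 2) → L1-HIT  vc=[10]
10: 0xa6 (blk 10, set 2) → VC-HIT  vc=[30]
11: 0x8d (blk 8, set 0) → MISS  vc=[30, 24]
12: 0x18f (blk 24, set 0) → VC-HIT  vc=[30, 8]

OUTCOME = L1-HIT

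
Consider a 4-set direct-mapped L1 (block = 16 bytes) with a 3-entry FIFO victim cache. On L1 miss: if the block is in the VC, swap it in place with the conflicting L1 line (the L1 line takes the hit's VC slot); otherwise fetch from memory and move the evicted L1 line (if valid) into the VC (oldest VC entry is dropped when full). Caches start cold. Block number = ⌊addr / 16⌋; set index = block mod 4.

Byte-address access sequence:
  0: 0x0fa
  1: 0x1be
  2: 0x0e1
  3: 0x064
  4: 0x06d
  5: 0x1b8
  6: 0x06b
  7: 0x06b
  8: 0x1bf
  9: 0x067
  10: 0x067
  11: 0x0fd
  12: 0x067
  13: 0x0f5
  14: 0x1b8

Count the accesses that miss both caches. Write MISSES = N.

MISSES = 4

#0 0xfa→b15/s3 MISS; vc=[]
#1 0x1be→b27/s3 MISS; vc=[15]
#2 0xe1→b14/s2 MISS; vc=[15]
#3 0x64→b6/s2 MISS; vc=[15,14]
#4 0x6d→b6/s2 L1-HIT; vc=[15,14]
#5 0x1b8→b27/s3 L1-HIT; vc=[15,14]
#6 0x6b→b6/s2 L1-HIT; vc=[15,14]
#7 0x6b→b6/s2 L1-HIT; vc=[15,14]
#8 0x1bf→b27/s3 L1-HIT; vc=[15,14]
#9 0x67→b6/s2 L1-HIT; vc=[15,14]
#10 0x67→b6/s2 L1-HIT; vc=[15,14]
#11 0xfd→b15/s3 VC-HIT; vc=[27,14]
#12 0x67→b6/s2 L1-HIT; vc=[27,14]
#13 0xf5→b15/s3 L1-HIT; vc=[27,14]
#14 0x1b8→b27/s3 VC-HIT; vc=[15,14]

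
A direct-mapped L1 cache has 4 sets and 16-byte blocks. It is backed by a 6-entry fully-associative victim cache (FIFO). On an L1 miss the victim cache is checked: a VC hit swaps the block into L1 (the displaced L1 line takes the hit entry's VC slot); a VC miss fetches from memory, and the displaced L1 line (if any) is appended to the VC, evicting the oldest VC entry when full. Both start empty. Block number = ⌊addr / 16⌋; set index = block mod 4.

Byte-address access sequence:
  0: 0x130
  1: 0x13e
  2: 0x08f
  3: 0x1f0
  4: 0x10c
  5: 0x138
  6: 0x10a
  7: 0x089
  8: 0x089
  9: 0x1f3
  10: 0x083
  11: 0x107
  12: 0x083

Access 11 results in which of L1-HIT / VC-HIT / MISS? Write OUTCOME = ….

OUTCOME = VC-HIT

#0 0x130→b19/s3 MISS; vc=[]
#1 0x13e→b19/s3 L1-HIT; vc=[]
#2 0x8f→b8/s0 MISS; vc=[]
#3 0x1f0→b31/s3 MISS; vc=[19]
#4 0x10c→b16/s0 MISS; vc=[19,8]
#5 0x138→b19/s3 VC-HIT; vc=[31,8]
#6 0x10a→b16/s0 L1-HIT; vc=[31,8]
#7 0x89→b8/s0 VC-HIT; vc=[31,16]
#8 0x89→b8/s0 L1-HIT; vc=[31,16]
#9 0x1f3→b31/s3 VC-HIT; vc=[19,16]
#10 0x83→b8/s0 L1-HIT; vc=[19,16]
#11 0x107→b16/s0 VC-HIT; vc=[19,8]
#12 0x83→b8/s0 VC-HIT; vc=[19,16]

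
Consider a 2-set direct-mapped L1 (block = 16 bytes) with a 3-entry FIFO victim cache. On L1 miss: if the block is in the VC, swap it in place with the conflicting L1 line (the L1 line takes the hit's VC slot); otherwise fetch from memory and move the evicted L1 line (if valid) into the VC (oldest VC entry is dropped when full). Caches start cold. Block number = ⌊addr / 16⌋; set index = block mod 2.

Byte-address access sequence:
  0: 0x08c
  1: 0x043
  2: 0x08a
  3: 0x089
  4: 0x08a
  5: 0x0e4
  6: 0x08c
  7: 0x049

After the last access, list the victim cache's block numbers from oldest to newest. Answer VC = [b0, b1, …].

VC = [8, 14]

0: 0x8c (blk 8, set 0) → MISS  vc=[]
1: 0x43 (blk 4, set 0) → MISS  vc=[8]
2: 0x8a (blk 8, set 0) → VC-HIT  vc=[4]
3: 0x89 (blk 8, set 0) → L1-HIT  vc=[4]
4: 0x8a (blk 8, set 0) → L1-HIT  vc=[4]
5: 0xe4 (blk 14, set 0) → MISS  vc=[4, 8]
6: 0x8c (blk 8, set 0) → VC-HIT  vc=[4, 14]
7: 0x49 (blk 4, set 0) → VC-HIT  vc=[8, 14]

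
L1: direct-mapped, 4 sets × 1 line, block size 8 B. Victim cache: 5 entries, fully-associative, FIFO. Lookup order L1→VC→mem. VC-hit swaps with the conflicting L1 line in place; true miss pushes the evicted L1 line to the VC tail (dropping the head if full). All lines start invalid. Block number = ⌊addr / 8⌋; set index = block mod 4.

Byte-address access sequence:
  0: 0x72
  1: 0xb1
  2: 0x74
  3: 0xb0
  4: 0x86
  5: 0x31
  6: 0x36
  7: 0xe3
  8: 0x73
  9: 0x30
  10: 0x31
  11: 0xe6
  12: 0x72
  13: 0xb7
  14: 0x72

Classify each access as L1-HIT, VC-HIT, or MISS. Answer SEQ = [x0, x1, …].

SEQ = [MISS, MISS, VC-HIT, VC-HIT, MISS, MISS, L1-HIT, MISS, VC-HIT, VC-HIT, L1-HIT, L1-HIT, VC-HIT, VC-HIT, VC-HIT]

0: 0x72 (blk 14, set 2) → MISS  vc=[]
1: 0xb1 (blk 22, set 2) → MISS  vc=[14]
2: 0x74 (blk 14, set 2) → VC-HIT  vc=[22]
3: 0xb0 (blk 22, set 2) → VC-HIT  vc=[14]
4: 0x86 (blk 16, set 0) → MISS  vc=[14]
5: 0x31 (blk 6, set 2) → MISS  vc=[14, 22]
6: 0x36 (blk 6, set 2) → L1-HIT  vc=[14, 22]
7: 0xe3 (blk 28, set 0) → MISS  vc=[14, 22, 16]
8: 0x73 (blk 14, set 2) → VC-HIT  vc=[6, 22, 16]
9: 0x30 (blk 6, set 2) → VC-HIT  vc=[14, 22, 16]
10: 0x31 (blk 6, set 2) → L1-HIT  vc=[14, 22, 16]
11: 0xe6 (blk 28, set 0) → L1-HIT  vc=[14, 22, 16]
12: 0x72 (blk 14, set 2) → VC-HIT  vc=[6, 22, 16]
13: 0xb7 (blk 22, set 2) → VC-HIT  vc=[6, 14, 16]
14: 0x72 (blk 14, set 2) → VC-HIT  vc=[6, 22, 16]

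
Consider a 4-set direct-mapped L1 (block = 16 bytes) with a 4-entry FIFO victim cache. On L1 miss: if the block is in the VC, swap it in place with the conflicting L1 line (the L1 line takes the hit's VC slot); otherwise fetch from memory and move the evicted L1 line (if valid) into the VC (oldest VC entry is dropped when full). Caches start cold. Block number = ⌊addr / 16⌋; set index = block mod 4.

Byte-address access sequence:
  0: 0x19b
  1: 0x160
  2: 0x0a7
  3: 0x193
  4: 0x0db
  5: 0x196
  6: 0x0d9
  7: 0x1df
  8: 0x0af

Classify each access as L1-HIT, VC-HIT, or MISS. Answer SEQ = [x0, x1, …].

0: 0x19b (blk 25, set 1) → MISS  vc=[]
1: 0x160 (blk 22, set 2) → MISS  vc=[]
2: 0xa7 (blk 10, set 2) → MISS  vc=[22]
3: 0x193 (blk 25, set 1) → L1-HIT  vc=[22]
4: 0xdb (blk 13, set 1) → MISS  vc=[22, 25]
5: 0x196 (blk 25, set 1) → VC-HIT  vc=[22, 13]
6: 0xd9 (blk 13, set 1) → VC-HIT  vc=[22, 25]
7: 0x1df (blk 29, set 1) → MISS  vc=[22, 25, 13]
8: 0xaf (blk 10, set 2) → L1-HIT  vc=[22, 25, 13]

SEQ = [MISS, MISS, MISS, L1-HIT, MISS, VC-HIT, VC-HIT, MISS, L1-HIT]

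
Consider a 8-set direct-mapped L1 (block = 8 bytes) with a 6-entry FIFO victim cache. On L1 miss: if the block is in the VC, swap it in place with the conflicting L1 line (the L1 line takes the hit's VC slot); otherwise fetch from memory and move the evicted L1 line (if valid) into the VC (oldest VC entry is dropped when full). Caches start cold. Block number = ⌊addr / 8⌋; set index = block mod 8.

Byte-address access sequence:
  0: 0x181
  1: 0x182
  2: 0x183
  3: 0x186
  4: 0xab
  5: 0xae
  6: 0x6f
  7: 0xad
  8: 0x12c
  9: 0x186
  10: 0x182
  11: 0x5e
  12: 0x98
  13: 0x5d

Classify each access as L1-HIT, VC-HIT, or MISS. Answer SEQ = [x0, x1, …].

SEQ = [MISS, L1-HIT, L1-HIT, L1-HIT, MISS, L1-HIT, MISS, VC-HIT, MISS, L1-HIT, L1-HIT, MISS, MISS, VC-HIT]

0: 0x181 (blk 48, set 0) → MISS  vc=[]
1: 0x182 (blk 48, set 0) → L1-HIT  vc=[]
2: 0x183 (blk 48, set 0) → L1-HIT  vc=[]
3: 0x186 (blk 48, set 0) → L1-HIT  vc=[]
4: 0xab (blk 21, set 5) → MISS  vc=[]
5: 0xae (blk 21, set 5) → L1-HIT  vc=[]
6: 0x6f (blk 13, set 5) → MISS  vc=[21]
7: 0xad (blk 21, set 5) → VC-HIT  vc=[13]
8: 0x12c (blk 37, set 5) → MISS  vc=[13, 21]
9: 0x186 (blk 48, set 0) → L1-HIT  vc=[13, 21]
10: 0x182 (blk 48, set 0) → L1-HIT  vc=[13, 21]
11: 0x5e (blk 11, set 3) → MISS  vc=[13, 21]
12: 0x98 (blk 19, set 3) → MISS  vc=[13, 21, 11]
13: 0x5d (blk 11, set 3) → VC-HIT  vc=[13, 21, 19]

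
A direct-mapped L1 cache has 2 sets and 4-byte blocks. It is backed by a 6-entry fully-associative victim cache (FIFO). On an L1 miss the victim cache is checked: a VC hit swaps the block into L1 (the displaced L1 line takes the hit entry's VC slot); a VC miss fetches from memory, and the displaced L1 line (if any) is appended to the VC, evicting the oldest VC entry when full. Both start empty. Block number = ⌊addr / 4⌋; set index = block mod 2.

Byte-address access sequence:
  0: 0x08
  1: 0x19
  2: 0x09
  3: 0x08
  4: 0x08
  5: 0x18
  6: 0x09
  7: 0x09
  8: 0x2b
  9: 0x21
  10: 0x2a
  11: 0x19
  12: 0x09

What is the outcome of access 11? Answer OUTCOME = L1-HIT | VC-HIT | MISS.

  [0] addr=0x8 blk=2 s=0: MISS | VC []
  [1] addr=0x19 blk=6 s=0: MISS | VC [2]
  [2] addr=0x9 blk=2 s=0: VC-HIT | VC [6]
  [3] addr=0x8 blk=2 s=0: L1-HIT | VC [6]
  [4] addr=0x8 blk=2 s=0: L1-HIT | VC [6]
  [5] addr=0x18 blk=6 s=0: VC-HIT | VC [2]
  [6] addr=0x9 blk=2 s=0: VC-HIT | VC [6]
  [7] addr=0x9 blk=2 s=0: L1-HIT | VC [6]
  [8] addr=0x2b blk=10 s=0: MISS | VC [6, 2]
  [9] addr=0x21 blk=8 s=0: MISS | VC [6, 2, 10]
  [10] addr=0x2a blk=10 s=0: VC-HIT | VC [6, 2, 8]
  [11] addr=0x19 blk=6 s=0: VC-HIT | VC [10, 2, 8]
  [12] addr=0x9 blk=2 s=0: VC-HIT | VC [10, 6, 8]

OUTCOME = VC-HIT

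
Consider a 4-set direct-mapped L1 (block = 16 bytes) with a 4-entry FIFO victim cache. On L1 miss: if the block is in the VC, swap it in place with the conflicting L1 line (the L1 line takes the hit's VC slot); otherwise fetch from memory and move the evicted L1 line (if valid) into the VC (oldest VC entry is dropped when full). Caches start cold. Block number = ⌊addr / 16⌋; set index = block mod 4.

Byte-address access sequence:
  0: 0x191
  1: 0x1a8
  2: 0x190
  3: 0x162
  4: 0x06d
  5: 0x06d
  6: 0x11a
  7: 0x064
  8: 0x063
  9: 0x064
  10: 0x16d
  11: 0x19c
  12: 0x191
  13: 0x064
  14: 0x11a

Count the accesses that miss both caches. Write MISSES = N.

0: 0x191 (blk 25, set 1) → MISS  vc=[]
1: 0x1a8 (blk 26, set 2) → MISS  vc=[]
2: 0x190 (blk 25, set 1) → L1-HIT  vc=[]
3: 0x162 (blk 22, set 2) → MISS  vc=[26]
4: 0x6d (blk 6, set 2) → MISS  vc=[26, 22]
5: 0x6d (blk 6, set 2) → L1-HIT  vc=[26, 22]
6: 0x11a (blk 17, set 1) → MISS  vc=[26, 22, 25]
7: 0x64 (blk 6, set 2) → L1-HIT  vc=[26, 22, 25]
8: 0x63 (blk 6, set 2) → L1-HIT  vc=[26, 22, 25]
9: 0x64 (blk 6, set 2) → L1-HIT  vc=[26, 22, 25]
10: 0x16d (blk 22, set 2) → VC-HIT  vc=[26, 6, 25]
11: 0x19c (blk 25, set 1) → VC-HIT  vc=[26, 6, 17]
12: 0x191 (blk 25, set 1) → L1-HIT  vc=[26, 6, 17]
13: 0x64 (blk 6, set 2) → VC-HIT  vc=[26, 22, 17]
14: 0x11a (blk 17, set 1) → VC-HIT  vc=[26, 22, 25]

MISSES = 5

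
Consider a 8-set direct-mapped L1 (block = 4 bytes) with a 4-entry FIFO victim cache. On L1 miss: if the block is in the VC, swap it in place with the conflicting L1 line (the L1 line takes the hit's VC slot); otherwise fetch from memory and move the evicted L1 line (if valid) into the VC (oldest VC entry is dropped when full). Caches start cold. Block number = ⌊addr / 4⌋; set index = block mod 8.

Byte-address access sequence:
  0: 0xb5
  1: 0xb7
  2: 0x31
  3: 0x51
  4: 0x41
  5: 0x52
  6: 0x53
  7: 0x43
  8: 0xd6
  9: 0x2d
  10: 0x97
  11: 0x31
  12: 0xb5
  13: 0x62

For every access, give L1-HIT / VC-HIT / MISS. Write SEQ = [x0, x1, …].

#0 0xb5→b45/s5 MISS; vc=[]
#1 0xb7→b45/s5 L1-HIT; vc=[]
#2 0x31→b12/s4 MISS; vc=[]
#3 0x51→b20/s4 MISS; vc=[12]
#4 0x41→b16/s0 MISS; vc=[12]
#5 0x52→b20/s4 L1-HIT; vc=[12]
#6 0x53→b20/s4 L1-HIT; vc=[12]
#7 0x43→b16/s0 L1-HIT; vc=[12]
#8 0xd6→b53/s5 MISS; vc=[12,45]
#9 0x2d→b11/s3 MISS; vc=[12,45]
#10 0x97→b37/s5 MISS; vc=[12,45,53]
#11 0x31→b12/s4 VC-HIT; vc=[20,45,53]
#12 0xb5→b45/s5 VC-HIT; vc=[20,37,53]
#13 0x62→b24/s0 MISS; vc=[20,37,53,16]

SEQ = [MISS, L1-HIT, MISS, MISS, MISS, L1-HIT, L1-HIT, L1-HIT, MISS, MISS, MISS, VC-HIT, VC-HIT, MISS]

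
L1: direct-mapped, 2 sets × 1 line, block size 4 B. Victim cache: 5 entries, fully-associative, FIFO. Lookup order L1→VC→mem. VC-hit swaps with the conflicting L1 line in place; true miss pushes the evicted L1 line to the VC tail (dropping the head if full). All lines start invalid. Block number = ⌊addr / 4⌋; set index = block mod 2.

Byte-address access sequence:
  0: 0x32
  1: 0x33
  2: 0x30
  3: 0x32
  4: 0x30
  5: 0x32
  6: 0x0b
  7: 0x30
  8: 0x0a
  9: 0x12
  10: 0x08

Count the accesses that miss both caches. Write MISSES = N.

MISSES = 3

  [0] addr=0x32 blk=12 s=0: MISS | VC []
  [1] addr=0x33 blk=12 s=0: L1-HIT | VC []
  [2] addr=0x30 blk=12 s=0: L1-HIT | VC []
  [3] addr=0x32 blk=12 s=0: L1-HIT | VC []
  [4] addr=0x30 blk=12 s=0: L1-HIT | VC []
  [5] addr=0x32 blk=12 s=0: L1-HIT | VC []
  [6] addr=0xb blk=2 s=0: MISS | VC [12]
  [7] addr=0x30 blk=12 s=0: VC-HIT | VC [2]
  [8] addr=0xa blk=2 s=0: VC-HIT | VC [12]
  [9] addr=0x12 blk=4 s=0: MISS | VC [12, 2]
  [10] addr=0x8 blk=2 s=0: VC-HIT | VC [12, 4]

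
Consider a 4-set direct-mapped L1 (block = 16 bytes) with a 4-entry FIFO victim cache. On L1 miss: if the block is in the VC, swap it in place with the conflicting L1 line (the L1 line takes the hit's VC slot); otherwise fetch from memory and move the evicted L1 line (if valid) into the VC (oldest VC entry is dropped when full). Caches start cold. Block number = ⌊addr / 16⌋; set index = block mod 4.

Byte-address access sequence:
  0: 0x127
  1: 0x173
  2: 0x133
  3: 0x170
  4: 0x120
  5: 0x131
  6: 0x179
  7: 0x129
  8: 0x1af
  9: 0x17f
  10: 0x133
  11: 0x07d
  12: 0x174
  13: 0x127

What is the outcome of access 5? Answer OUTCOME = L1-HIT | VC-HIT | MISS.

0: 0x127 (blk 18, set 2) → MISS  vc=[]
1: 0x173 (blk 23, set 3) → MISS  vc=[]
2: 0x133 (blk 19, set 3) → MISS  vc=[23]
3: 0x170 (blk 23, set 3) → VC-HIT  vc=[19]
4: 0x120 (blk 18, set 2) → L1-HIT  vc=[19]
5: 0x131 (blk 19, set 3) → VC-HIT  vc=[23]
6: 0x179 (blk 23, set 3) → VC-HIT  vc=[19]
7: 0x129 (blk 18, set 2) → L1-HIT  vc=[19]
8: 0x1af (blk 26, set 2) → MISS  vc=[19, 18]
9: 0x17f (blk 23, set 3) → L1-HIT  vc=[19, 18]
10: 0x133 (blk 19, set 3) → VC-HIT  vc=[23, 18]
11: 0x7d (blk 7, set 3) → MISS  vc=[23, 18, 19]
12: 0x174 (blk 23, set 3) → VC-HIT  vc=[7, 18, 19]
13: 0x127 (blk 18, set 2) → VC-HIT  vc=[7, 26, 19]

OUTCOME = VC-HIT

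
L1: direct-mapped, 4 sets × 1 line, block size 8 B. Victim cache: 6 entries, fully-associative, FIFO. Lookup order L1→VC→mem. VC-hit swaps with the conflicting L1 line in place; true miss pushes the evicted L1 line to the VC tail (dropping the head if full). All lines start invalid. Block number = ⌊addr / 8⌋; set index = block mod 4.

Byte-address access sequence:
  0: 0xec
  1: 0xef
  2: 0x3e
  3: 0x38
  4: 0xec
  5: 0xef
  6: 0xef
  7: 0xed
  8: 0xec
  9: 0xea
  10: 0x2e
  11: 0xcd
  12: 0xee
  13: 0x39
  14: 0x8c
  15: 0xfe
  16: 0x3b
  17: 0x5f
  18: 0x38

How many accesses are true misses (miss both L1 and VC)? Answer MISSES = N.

MISSES = 7

  [0] addr=0xec blk=29 s=1: MISS | VC []
  [1] addr=0xef blk=29 s=1: L1-HIT | VC []
  [2] addr=0x3e blk=7 s=3: MISS | VC []
  [3] addr=0x38 blk=7 s=3: L1-HIT | VC []
  [4] addr=0xec blk=29 s=1: L1-HIT | VC []
  [5] addr=0xef blk=29 s=1: L1-HIT | VC []
  [6] addr=0xef blk=29 s=1: L1-HIT | VC []
  [7] addr=0xed blk=29 s=1: L1-HIT | VC []
  [8] addr=0xec blk=29 s=1: L1-HIT | VC []
  [9] addr=0xea blk=29 s=1: L1-HIT | VC []
  [10] addr=0x2e blk=5 s=1: MISS | VC [29]
  [11] addr=0xcd blk=25 s=1: MISS | VC [29, 5]
  [12] addr=0xee blk=29 s=1: VC-HIT | VC [25, 5]
  [13] addr=0x39 blk=7 s=3: L1-HIT | VC [25, 5]
  [14] addr=0x8c blk=17 s=1: MISS | VC [25, 5, 29]
  [15] addr=0xfe blk=31 s=3: MISS | VC [25, 5, 29, 7]
  [16] addr=0x3b blk=7 s=3: VC-HIT | VC [25, 5, 29, 31]
  [17] addr=0x5f blk=11 s=3: MISS | VC [25, 5, 29, 31, 7]
  [18] addr=0x38 blk=7 s=3: VC-HIT | VC [25, 5, 29, 31, 11]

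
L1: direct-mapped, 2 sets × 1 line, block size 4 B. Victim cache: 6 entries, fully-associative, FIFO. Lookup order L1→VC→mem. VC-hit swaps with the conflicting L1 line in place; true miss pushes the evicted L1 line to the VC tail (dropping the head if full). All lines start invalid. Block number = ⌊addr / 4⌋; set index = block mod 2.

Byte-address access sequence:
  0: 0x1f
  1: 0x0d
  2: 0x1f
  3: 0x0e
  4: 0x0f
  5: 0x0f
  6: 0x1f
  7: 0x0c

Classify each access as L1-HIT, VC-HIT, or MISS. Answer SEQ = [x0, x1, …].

SEQ = [MISS, MISS, VC-HIT, VC-HIT, L1-HIT, L1-HIT, VC-HIT, VC-HIT]

  [0] addr=0x1f blk=7 s=1: MISS | VC []
  [1] addr=0xd blk=3 s=1: MISS | VC [7]
  [2] addr=0x1f blk=7 s=1: VC-HIT | VC [3]
  [3] addr=0xe blk=3 s=1: VC-HIT | VC [7]
  [4] addr=0xf blk=3 s=1: L1-HIT | VC [7]
  [5] addr=0xf blk=3 s=1: L1-HIT | VC [7]
  [6] addr=0x1f blk=7 s=1: VC-HIT | VC [3]
  [7] addr=0xc blk=3 s=1: VC-HIT | VC [7]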